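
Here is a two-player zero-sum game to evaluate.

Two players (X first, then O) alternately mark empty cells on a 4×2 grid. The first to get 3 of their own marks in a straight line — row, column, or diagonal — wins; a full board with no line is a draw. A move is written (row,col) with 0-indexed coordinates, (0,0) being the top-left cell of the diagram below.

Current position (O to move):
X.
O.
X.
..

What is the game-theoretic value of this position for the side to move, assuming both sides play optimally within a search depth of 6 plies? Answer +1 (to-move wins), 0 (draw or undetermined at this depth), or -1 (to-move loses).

[X./O./X./..] O move#1: (0,1):+0/XO/O./X./..*, (1,1):+0/X./OO/X./.., (2,1):+0/X./O./XO/.., (3,0):+0/X./O./X./O., (3,1):+0/X./O./X./.O
[XO/O./X./..] X move#2: (1,1):+0/XO/OX/X./..*, (2,1):+0/XO/O./XX/.., (3,0):+0/XO/O./X./X., (3,1):+0/XO/O./X./.X
[XO/OX/X./..] O move#3: (2,1):+0/XO/OX/XO/..*, (3,0):+0/XO/OX/X./O., (3,1):+0/XO/OX/X./.O
[XO/OX/XO/..] X move#4: (3,0):+0/XO/OX/XO/X.*, (3,1):+0/XO/OX/XO/.X
[XO/OX/XO/X.] O move#5: (3,1):+0/XO/OX/XO/XO*
[XO/OX/XO/XO] end (terminal +0, X#6); searched X./O./X./.. to 6

value(X./O./X./.., O) = 0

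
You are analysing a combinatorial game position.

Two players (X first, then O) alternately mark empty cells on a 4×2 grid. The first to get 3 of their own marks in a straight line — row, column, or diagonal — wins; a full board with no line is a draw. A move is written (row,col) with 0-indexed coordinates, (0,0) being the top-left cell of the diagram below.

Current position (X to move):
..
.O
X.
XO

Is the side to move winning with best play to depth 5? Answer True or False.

X winning at [../.O/X./XO]: True

ply 1, X at ../.O/X./XO | (0,0)=-1→X./.O/X./XO; (0,1)=-1→.X/.O/X./XO; (1,0)=+1→../XO/X./XO*; (2,1)=+0→../.O/XX/XO
ply 2: ../XO/X./XO is terminal -1 (O); from ../.O/X./XO depth 5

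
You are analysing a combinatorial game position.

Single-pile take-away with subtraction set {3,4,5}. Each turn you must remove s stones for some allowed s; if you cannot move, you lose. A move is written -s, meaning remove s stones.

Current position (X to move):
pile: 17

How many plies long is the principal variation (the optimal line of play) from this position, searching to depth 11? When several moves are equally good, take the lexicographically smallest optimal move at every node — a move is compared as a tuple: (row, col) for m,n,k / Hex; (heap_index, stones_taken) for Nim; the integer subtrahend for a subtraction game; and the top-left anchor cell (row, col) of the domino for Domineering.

ply 1, X at 17 | -3=-1→14*; -4=-1→13; -5=-1→12
ply 2, O at 14 | -3=-1→11; -4=+1→10*; -5=+1→9
ply 3, X at 10 | -3=-1→7*; -4=-1→6; -5=-1→5
ply 4, O at 7 | -3=-1→4; -4=-1→3; -5=+1→2*
ply 5: 2 is terminal -1 (X); from 17 depth 11

PV length from [17]: 4 plies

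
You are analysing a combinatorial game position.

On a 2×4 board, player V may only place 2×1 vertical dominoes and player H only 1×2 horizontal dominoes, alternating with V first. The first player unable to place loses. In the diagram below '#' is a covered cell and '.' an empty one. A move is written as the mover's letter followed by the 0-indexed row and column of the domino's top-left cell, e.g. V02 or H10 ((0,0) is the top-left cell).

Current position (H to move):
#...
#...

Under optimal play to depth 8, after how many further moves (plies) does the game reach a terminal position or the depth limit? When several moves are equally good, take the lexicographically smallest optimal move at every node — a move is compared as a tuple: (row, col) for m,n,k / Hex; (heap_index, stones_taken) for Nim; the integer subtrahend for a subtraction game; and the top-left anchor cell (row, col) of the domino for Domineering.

PV length from [#.../#...]: 3 plies

p1 H@[#.../#...]: H01[###./#...]+1* H02[#.##/#...]+1 H11[#.../###.]+1 H12[#.../#.##]+1
p2 V@[###./#...]: V03[####/#..#]-1*
p3 H@[####/#..#]: H11[####/####]+1*
p4 V@[####/####] terminal -1; root [#.../#...] d8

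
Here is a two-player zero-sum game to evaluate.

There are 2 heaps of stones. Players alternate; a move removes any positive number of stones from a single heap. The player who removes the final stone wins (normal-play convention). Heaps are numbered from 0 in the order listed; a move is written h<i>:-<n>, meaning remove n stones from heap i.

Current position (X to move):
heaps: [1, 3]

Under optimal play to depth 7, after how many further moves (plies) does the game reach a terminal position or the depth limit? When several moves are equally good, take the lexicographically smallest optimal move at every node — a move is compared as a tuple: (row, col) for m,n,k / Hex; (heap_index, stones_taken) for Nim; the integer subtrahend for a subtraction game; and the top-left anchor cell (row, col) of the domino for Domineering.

p1 X@[(1,3)]: h0:-1[(0,3)]-1 h1:-1[(1,2)]-1 h1:-2[(1,1)]+1* h1:-3[(1,0)]-1
p2 O@[(1,1)]: h0:-1[(0,1)]-1* h1:-1[(1,0)]-1
p3 X@[(0,1)]: h1:-1[(0,0)]+1*
p4 O@[(0,0)] terminal -1; root [(1,3)] d7

PV length from [(1,3)]: 3 plies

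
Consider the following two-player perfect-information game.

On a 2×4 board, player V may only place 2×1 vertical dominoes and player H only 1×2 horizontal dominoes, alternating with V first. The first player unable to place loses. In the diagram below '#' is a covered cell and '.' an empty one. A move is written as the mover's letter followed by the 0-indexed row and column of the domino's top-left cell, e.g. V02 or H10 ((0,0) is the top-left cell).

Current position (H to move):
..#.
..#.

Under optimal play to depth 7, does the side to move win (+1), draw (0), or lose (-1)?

p1 H@[..#./..#.]: H00[###./..#.]+1* H10[..#./###.]+1
p2 V@[###./..#.]: V03[####/..##]-1*
p3 H@[####/..##]: H10[####/####]+1*
p4 V@[####/####] terminal -1; root [..#./..#.] d7

value(..#./..#., H) = +1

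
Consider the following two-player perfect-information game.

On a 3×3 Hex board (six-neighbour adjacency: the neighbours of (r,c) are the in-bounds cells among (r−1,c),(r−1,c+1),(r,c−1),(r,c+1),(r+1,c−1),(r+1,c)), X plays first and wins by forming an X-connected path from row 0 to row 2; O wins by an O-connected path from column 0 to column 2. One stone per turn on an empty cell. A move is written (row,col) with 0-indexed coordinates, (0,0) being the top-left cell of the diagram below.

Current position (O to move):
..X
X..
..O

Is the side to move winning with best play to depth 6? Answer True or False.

O winning at [..X/X../..O]: False

ply 1, O at ..X/X../..O | (0,0)=-1→O.X/X../..O*; (0,1)=-1→.OX/X../..O; (1,1)=-1→..X/XO./..O; (1,2)=-1→..X/X.O/..O; (2,0)=-1→..X/X../O.O; (2,1)=-1→..X/X../.OO
ply 2, X at O.X/X../..O | (0,1)=+1→OXX/X../..O*; (1,1)=+1→O.X/XX./..O; (1,2)=+1→O.X/X.X/..O; (2,0)=+1→O.X/X../X.O; (2,1)=+1→O.X/X../.XO
ply 3, O at OXX/X../..O | (1,1)=-1→OXX/XO./..O*; (1,2)=-1→OXX/X.O/..O; (2,0)=-1→OXX/X../O.O; (2,1)=-1→OXX/X../.OO
ply 4, X at OXX/XO./..O | (1,2)=+1→OXX/XOX/..O*; (2,0)=+1→OXX/XO./X.O; (2,1)=+1→OXX/XO./.XO
ply 5, O at OXX/XOX/..O | (2,0)=-1→OXX/XOX/O.O*; (2,1)=-1→OXX/XOX/.OO
ply 6, X at OXX/XOX/O.O | (2,1)=+1→OXX/XOX/OXO*
ply 7: OXX/XOX/OXO is terminal -1 (O); from ..X/X../..O depth 6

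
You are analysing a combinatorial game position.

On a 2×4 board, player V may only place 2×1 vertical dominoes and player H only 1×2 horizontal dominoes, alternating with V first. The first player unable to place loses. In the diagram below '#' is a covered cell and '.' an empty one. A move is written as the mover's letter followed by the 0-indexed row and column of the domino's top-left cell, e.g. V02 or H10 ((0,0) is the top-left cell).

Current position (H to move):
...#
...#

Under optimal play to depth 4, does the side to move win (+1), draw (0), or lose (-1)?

value(...#/...#, H) = +1

ply 1, H at ...#/...# | H00=+1→##.#/...#*; H01=+1→.###/...#; H10=+1→...#/##.#; H11=+1→...#/.###
ply 2, V at ##.#/...# | V02=-1→####/..##*
ply 3, H at ####/..## | H10=+1→####/####*
ply 4: ####/#### is terminal -1 (V); from ...#/...# depth 4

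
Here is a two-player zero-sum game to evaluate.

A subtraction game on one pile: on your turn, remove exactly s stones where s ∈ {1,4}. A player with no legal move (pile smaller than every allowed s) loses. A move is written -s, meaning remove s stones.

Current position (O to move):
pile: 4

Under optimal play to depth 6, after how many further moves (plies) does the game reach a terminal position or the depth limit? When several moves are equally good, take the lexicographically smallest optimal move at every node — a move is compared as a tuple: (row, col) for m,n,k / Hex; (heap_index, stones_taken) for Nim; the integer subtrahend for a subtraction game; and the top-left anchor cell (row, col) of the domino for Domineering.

PV length from [4]: 1 ply

[4] O move#1: -1:-1/3, -4:+1/0*
[0] end (terminal -1, X#2); searched 4 to 6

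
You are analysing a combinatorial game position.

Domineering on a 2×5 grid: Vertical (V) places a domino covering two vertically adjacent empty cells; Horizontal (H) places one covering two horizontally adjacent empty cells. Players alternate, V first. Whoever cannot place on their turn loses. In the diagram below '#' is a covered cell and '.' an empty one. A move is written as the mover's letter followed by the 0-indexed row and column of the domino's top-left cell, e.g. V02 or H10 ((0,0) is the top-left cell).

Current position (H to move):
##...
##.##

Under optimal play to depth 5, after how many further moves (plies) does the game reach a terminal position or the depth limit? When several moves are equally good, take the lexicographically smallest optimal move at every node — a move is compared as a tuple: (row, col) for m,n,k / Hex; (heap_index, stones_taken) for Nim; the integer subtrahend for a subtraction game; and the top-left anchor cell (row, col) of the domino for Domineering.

p1 H@[##.../##.##]: H02[####./##.##]+1* H03[##.##/##.##]-1
p2 V@[####./##.##] terminal -1; root [##.../##.##] d5

PV length from [##.../##.##]: 1 ply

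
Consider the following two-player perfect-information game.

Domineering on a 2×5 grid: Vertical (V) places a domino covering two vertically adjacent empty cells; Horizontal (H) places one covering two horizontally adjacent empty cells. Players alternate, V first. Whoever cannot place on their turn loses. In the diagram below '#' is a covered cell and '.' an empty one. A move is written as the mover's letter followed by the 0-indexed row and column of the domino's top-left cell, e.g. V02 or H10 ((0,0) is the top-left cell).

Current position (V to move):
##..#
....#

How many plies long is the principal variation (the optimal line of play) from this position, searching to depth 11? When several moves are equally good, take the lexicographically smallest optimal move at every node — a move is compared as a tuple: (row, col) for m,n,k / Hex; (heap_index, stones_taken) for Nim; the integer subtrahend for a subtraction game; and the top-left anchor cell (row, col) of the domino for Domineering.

[##..#/....#] V move#1: V02:+1/###.#/..#.#*, V03:-1/##.##/...##
[###.#/..#.#] H move#2: H10:-1/###.#/###.#*
[###.#/###.#] V move#3: V03:+1/#####/#####*
[#####/#####] end (terminal -1, H#4); searched ##..#/....# to 11

PV length from [##..#/....#]: 3 plies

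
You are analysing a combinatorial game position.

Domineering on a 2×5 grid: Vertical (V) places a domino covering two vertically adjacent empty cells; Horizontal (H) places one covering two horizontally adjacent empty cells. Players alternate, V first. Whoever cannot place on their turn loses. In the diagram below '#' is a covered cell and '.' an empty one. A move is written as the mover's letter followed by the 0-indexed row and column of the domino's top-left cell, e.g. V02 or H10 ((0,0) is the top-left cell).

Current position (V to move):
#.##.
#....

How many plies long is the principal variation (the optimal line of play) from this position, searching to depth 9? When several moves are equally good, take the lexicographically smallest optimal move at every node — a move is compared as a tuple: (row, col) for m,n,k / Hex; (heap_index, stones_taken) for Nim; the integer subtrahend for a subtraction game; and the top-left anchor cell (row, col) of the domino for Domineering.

PV length from [#.##./#....]: 2 plies

ply 1, V at #.##./#.... | V01=-1→####./##...*; V04=-1→#.###/#...#
ply 2, H at ####./##... | H12=-1→####./####.; H13=+1→####./##.##*
ply 3: ####./##.## is terminal -1 (V); from #.##./#.... depth 9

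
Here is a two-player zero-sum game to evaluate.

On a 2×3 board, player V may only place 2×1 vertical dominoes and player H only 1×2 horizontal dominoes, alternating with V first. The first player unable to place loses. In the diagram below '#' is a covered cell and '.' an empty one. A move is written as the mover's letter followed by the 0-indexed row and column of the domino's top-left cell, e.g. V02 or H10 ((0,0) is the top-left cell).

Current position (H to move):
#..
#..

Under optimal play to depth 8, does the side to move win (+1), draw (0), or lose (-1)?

value(#../#.., H) = +1

ply 1, H at #../#.. | H01=+1→###/#..*; H11=+1→#../###
ply 2: ###/#.. is terminal -1 (V); from #../#.. depth 8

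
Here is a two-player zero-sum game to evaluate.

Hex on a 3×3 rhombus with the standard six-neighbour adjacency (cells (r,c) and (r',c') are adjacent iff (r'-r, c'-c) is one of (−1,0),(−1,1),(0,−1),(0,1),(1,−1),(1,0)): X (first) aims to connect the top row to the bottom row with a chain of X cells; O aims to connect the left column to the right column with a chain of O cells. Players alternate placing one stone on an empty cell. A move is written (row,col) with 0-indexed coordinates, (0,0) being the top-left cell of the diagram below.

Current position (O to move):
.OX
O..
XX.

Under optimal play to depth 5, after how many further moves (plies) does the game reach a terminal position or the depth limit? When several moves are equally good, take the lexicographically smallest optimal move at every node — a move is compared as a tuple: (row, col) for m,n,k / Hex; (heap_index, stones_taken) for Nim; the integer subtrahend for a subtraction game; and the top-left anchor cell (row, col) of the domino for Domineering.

ply 1, O at .OX/O../XX. | (0,0)=-1→OOX/O../XX.*; (1,1)=-1→.OX/OO./XX.; (1,2)=-1→.OX/O.O/XX.; (2,2)=-1→.OX/O../XXO
ply 2, X at OOX/O../XX. | (1,1)=+1→OOX/OX./XX.*; (1,2)=+1→OOX/O.X/XX.; (2,2)=+1→OOX/O../XXX
ply 3: OOX/OX./XX. is terminal -1 (O); from .OX/O../XX. depth 5

PV length from [.OX/O../XX.]: 2 plies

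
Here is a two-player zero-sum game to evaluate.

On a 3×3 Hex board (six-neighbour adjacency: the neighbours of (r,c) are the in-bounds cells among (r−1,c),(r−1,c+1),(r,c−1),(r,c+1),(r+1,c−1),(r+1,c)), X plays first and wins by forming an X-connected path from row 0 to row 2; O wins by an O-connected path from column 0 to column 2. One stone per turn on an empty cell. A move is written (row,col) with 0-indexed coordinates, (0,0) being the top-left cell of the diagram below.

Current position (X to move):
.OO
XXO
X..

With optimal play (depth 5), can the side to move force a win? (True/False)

X winning at [.OO/XXO/X..]: True

p1 X@[.OO/XXO/X..]: (0,0)[XOO/XXO/X..]+1* (2,1)[.OO/XXO/XX.]-1 (2,2)[.OO/XXO/X.X]-1
p2 O@[XOO/XXO/X..] terminal -1; root [.OO/XXO/X..] d5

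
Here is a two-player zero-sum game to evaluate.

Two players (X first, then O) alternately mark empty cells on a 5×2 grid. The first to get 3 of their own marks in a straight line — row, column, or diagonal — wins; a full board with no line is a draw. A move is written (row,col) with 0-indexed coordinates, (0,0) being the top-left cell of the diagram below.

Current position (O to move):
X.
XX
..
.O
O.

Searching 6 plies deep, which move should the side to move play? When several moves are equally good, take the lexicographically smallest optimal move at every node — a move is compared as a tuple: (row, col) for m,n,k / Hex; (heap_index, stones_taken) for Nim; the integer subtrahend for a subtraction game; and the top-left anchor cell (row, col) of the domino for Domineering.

O's best at [X./XX/../.O/O.]: (2,0)

[X./XX/../.O/O.] O move#1: (0,1):-1/XO/XX/../.O/O., (2,0):+0/X./XX/O./.O/O.*, (2,1):-1/X./XX/.O/.O/O., (3,0):-1/X./XX/../OO/O., (4,1):-1/X./XX/../.O/OO
[X./XX/O./.O/O.] X move#2: (0,1):-1/XX/XX/O./.O/O., (2,1):-1/X./XX/OX/.O/O., (3,0):+0/X./XX/O./XO/O.*, (4,1):-1/X./XX/O./.O/OX
[X./XX/O./XO/O.] O move#3: (0,1):+0/XO/XX/O./XO/O.*, (2,1):+0/X./XX/OO/XO/O., (4,1):+0/X./XX/O./XO/OO
[XO/XX/O./XO/O.] X move#4: (2,1):+0/XO/XX/OX/XO/O.*, (4,1):+0/XO/XX/O./XO/OX
[XO/XX/OX/XO/O.] O move#5: (4,1):+0/XO/XX/OX/XO/OO*
[XO/XX/OX/XO/OO] end (terminal +0, X#6); searched X./XX/../.O/O. to 6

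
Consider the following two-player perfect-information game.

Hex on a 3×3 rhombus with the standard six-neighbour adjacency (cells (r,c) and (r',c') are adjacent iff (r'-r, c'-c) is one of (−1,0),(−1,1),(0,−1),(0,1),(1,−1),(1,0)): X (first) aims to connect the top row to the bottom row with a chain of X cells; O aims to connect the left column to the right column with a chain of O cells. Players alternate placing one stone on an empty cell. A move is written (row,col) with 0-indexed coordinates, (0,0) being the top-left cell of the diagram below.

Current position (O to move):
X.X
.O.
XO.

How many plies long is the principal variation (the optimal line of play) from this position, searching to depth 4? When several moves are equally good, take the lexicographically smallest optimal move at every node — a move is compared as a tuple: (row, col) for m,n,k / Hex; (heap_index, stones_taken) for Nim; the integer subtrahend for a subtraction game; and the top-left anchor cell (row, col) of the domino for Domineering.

[X.X/.O./XO.] O move#1: (0,1):-1/XOX/.O./XO., (1,0):+1/X.X/OO./XO.*, (1,2):-1/X.X/.OO/XO., (2,2):-1/X.X/.O./XOO
[X.X/OO./XO.] X move#2: (0,1):-1/XXX/OO./XO.*, (1,2):-1/X.X/OOX/XO., (2,2):-1/X.X/OO./XOX
[XXX/OO./XO.] O move#3: (1,2):+1/XXX/OOO/XO.*, (2,2):+1/XXX/OO./XOO
[XXX/OOO/XO.] end (terminal -1, X#4); searched X.X/.O./XO. to 4

PV length from [X.X/.O./XO.]: 3 plies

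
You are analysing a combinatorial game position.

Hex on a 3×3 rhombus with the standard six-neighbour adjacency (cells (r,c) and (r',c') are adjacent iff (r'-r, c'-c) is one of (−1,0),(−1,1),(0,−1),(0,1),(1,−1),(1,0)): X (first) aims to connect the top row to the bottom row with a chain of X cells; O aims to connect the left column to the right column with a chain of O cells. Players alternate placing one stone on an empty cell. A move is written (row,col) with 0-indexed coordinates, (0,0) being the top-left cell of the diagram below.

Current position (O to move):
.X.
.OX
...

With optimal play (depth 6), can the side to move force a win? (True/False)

O winning at [.X./.OX/...]: True

p1 O@[.X./.OX/...]: (0,0)[OX./.OX/...]-1 (0,2)[.XO/.OX/...]+1* (1,0)[.X./OOX/...]-1 (2,0)[.X./.OX/O..]-1 (2,1)[.X./.OX/.O.]+1 (2,2)[.X./.OX/..O]+1
p2 X@[.XO/.OX/...]: (0,0)[XXO/.OX/...]-1* (1,0)[.XO/XOX/...]-1 (2,0)[.XO/.OX/X..]-1 (2,1)[.XO/.OX/.X.]-1 (2,2)[.XO/.OX/..X]-1
p3 O@[XXO/.OX/...]: (1,0)[XXO/OOX/...]+1* (2,0)[XXO/.OX/O..]+1 (2,1)[XXO/.OX/.O.]+1 (2,2)[XXO/.OX/..O]+1
p4 X@[XXO/OOX/...] terminal -1; root [.X./.OX/...] d6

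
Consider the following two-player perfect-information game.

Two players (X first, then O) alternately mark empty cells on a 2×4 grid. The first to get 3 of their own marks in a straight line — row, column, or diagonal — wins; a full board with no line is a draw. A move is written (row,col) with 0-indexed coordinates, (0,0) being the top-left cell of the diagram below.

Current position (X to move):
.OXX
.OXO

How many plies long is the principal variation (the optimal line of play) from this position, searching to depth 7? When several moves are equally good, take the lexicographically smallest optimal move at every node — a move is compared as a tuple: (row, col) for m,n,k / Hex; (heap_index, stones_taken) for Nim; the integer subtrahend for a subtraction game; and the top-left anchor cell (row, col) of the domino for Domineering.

PV length from [.OXX/.OXO]: 2 plies

p1 X@[.OXX/.OXO]: (0,0)[XOXX/.OXO]+0* (1,0)[.OXX/XOXO]+0
p2 O@[XOXX/.OXO]: (1,0)[XOXX/OOXO]+0*
p3 X@[XOXX/OOXO] terminal +0; root [.OXX/.OXO] d7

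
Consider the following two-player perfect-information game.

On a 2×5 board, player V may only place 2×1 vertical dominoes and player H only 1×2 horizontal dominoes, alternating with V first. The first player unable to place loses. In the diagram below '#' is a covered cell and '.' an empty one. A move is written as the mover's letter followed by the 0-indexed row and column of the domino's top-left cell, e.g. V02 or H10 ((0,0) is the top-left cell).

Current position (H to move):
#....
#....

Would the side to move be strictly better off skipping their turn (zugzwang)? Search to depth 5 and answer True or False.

ply 1, H at #..../#.... | H01=-1→###../#....; H02=+1→#.##./#....*; H03=-1→#..##/#....; H11=-1→#..../###..; H12=+1→#..../#.##.; H13=-1→#..../#..##
ply 2, V at #.##./#.... | V01=-1→####./##...*; V04=-1→#.###/#...#
ply 3, H at ####./##... | H12=-1→####./####.; H13=+1→####./##.##*
ply 4: ####./##.## is terminal -1 (V); from #..../#.... depth 5
if H skipped the turn, V would face:
~ ply 1, V at #..../#.... | V01=-1→##.../##...*; V02=-1→#.#../#.#..; V03=-1→#..#./#..#.; V04=-1→#...#/#...#
~ ply 2, H at ##.../##... | H02=+1→####./##...*; H03=+1→##.##/##...; H12=+1→##.../####.; H13=+1→##.../##.##
~ ply 3, V at ####./##... | V04=-1→#####/##..#*
~ ply 4, H at #####/##..# | H12=+1→#####/#####*
~ ply 5: #####/##### is terminal -1 (V); from #..../#.... depth 5
compare (H): move=+1 vs pass=+1

zugzwang(#..../#...., H) = False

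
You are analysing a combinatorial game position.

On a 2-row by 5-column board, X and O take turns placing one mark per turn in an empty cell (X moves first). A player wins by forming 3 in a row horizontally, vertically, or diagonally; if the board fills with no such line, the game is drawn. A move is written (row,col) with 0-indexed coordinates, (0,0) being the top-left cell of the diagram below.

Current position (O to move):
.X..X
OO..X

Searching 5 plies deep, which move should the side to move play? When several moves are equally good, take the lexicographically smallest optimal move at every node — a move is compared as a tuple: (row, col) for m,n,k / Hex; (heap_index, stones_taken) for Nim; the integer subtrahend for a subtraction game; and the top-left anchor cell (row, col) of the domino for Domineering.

O's best at [.X..X/OO..X]: (1,2)

ply 1, O at .X..X/OO..X | (0,0)=+0→OX..X/OO..X; (0,2)=+0→.XO.X/OO..X; (0,3)=+0→.X.OX/OO..X; (1,2)=+1→.X..X/OOO.X*; (1,3)=+0→.X..X/OO.OX
ply 2: .X..X/OOO.X is terminal -1 (X); from .X..X/OO..X depth 5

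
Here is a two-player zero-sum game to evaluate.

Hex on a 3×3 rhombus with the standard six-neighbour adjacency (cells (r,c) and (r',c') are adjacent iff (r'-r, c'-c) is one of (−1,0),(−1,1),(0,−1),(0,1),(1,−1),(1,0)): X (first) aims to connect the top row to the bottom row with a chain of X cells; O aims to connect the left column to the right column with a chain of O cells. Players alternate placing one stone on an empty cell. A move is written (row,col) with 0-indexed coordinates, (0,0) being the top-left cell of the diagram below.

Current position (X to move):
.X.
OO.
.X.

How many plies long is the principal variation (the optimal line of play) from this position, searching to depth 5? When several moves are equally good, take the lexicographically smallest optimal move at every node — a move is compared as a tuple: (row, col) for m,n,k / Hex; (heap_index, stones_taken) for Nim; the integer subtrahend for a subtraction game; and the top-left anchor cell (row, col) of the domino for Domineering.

PV length from [.X./OO./.X.]: 2 plies

p1 X@[.X./OO./.X.]: (0,0)[XX./OO./.X.]-1* (0,2)[.XX/OO./.X.]-1 (1,2)[.X./OOX/.X.]-1 (2,0)[.X./OO./XX.]-1 (2,2)[.X./OO./.XX]-1
p2 O@[XX./OO./.X.]: (0,2)[XXO/OO./.X.]+1* (1,2)[XX./OOO/.X.]+1 (2,0)[XX./OO./OX.]+1 (2,2)[XX./OO./.XO]+1
p3 X@[XXO/OO./.X.] terminal -1; root [.X./OO./.X.] d5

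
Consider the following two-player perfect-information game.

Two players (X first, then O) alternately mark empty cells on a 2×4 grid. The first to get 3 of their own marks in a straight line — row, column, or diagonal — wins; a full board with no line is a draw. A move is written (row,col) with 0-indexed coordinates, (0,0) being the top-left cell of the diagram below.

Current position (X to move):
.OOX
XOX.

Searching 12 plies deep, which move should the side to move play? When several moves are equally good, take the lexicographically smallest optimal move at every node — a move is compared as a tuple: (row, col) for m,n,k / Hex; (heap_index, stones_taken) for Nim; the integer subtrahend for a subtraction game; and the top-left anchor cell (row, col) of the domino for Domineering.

X's best at [.OOX/XOX.]: (0,0)

[.OOX/XOX.] X move#1: (0,0):+0/XOOX/XOX.*, (1,3):-1/.OOX/XOXX
[XOOX/XOX.] O move#2: (1,3):+0/XOOX/XOXO*
[XOOX/XOXO] end (terminal +0, X#3); searched .OOX/XOX. to 12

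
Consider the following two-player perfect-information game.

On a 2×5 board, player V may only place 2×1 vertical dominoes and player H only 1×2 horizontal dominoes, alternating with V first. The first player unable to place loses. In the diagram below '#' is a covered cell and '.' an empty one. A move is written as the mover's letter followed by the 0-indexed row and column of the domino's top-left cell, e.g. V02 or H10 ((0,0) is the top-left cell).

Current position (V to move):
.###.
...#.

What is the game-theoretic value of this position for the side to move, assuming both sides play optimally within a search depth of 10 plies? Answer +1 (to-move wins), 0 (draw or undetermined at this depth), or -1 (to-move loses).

p1 V@[.###./...#.]: V00[####./#..#.]+1* V04[.####/...##]-1
p2 H@[####./#..#.]: H11[####./####.]-1*
p3 V@[####./####.]: V04[#####/#####]+1*
p4 H@[#####/#####] terminal -1; root [.###./...#.] d10

value(.###./...#., V) = +1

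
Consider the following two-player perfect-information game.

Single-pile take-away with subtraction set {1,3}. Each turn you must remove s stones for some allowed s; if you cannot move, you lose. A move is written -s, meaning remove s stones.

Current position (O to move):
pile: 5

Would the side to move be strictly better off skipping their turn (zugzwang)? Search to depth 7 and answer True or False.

p1 O@[5]: -1[4]+1* -3[2]+1
p2 X@[4]: -1[3]-1* -3[1]-1
p3 O@[3]: -1[2]+1* -3[0]+1
p4 X@[2]: -1[1]-1*
p5 O@[1]: -1[0]+1*
p6 X@[0] terminal -1; root [5] d7
if O skipped the turn, X would face:
~ p1 X@[5]: -1[4]+1* -3[2]+1
~ p2 O@[4]: -1[3]-1* -3[1]-1
~ p3 X@[3]: -1[2]+1* -3[0]+1
~ p4 O@[2]: -1[1]-1*
~ p5 X@[1]: -1[0]+1*
~ p6 O@[0] terminal -1; root [5] d7
compare (O): move=+1 vs pass=-1

zugzwang(5, O) = False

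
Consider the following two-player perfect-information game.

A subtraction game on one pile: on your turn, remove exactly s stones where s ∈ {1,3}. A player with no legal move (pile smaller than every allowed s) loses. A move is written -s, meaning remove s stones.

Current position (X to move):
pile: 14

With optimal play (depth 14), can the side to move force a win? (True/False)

ply 1, X at 14 | -1=-1→13*; -3=-1→11
ply 2, O at 13 | -1=+1→12*; -3=+1→10
ply 3, X at 12 | -1=-1→11*; -3=-1→9
ply 4, O at 11 | -1=+1→10*; -3=+1→8
ply 5, X at 10 | -1=-1→9*; -3=-1→7
ply 6, O at 9 | -1=+1→8*; -3=+1→6
ply 7, X at 8 | -1=-1→7*; -3=-1→5
ply 8, O at 7 | -1=+1→6*; -3=+1→4
ply 9, X at 6 | -1=-1→5*; -3=-1→3
ply 10, O at 5 | -1=+1→4*; -3=+1→2
ply 11, X at 4 | -1=-1→3*; -3=-1→1
ply 12, O at 3 | -1=+1→2*; -3=+1→0
ply 13, X at 2 | -1=-1→1*
ply 14, O at 1 | -1=+1→0*
ply 15: 0 is terminal -1 (X); from 14 depth 14

X winning at [14]: False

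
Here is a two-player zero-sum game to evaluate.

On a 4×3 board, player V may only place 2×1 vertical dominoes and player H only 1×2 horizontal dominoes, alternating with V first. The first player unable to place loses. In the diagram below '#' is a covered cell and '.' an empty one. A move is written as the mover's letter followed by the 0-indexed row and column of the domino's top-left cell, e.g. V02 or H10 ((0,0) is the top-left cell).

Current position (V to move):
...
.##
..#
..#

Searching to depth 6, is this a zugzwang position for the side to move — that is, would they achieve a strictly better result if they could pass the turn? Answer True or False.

zugzwang(.../.##/..#/..#, V) = False

p1 V@[.../.##/..#/..#]: V00[#../###/..#/..#]-1 V10[.../###/#.#/..#]-1 V20[.../.##/#.#/#.#]+1* V21[.../.##/.##/.##]+1
p2 H@[.../.##/#.#/#.#]: H00[##./.##/#.#/#.#]-1* H01[.##/.##/#.#/#.#]-1
p3 V@[##./.##/#.#/#.#]: V21[##./.##/###/###]+1*
p4 H@[##./.##/###/###] terminal -1; root [.../.##/..#/..#] d6
suppose V passes — search the same position with H to move:
pass> p1 H@[.../.##/..#/..#]: H00[##./.##/..#/..#]-1 H01[.##/.##/..#/..#]-1 H20[.../.##/###/..#]+1* H30[.../.##/..#/###]+1
pass> p2 V@[.../.##/###/..#]: V00[#../###/###/..#]-1*
pass> p3 H@[#../###/###/..#]: H01[###/###/###/..#]+1* H30[#../###/###/###]+1
pass> p4 V@[###/###/###/..#] terminal -1; root [.../.##/..#/..#] d6
for V: play +1, pass -1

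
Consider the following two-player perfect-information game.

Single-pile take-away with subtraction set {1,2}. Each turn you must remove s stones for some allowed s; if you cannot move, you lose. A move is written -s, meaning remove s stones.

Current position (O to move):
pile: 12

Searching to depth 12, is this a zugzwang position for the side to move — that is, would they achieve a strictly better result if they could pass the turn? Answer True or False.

p1 O@[12]: -1[11]-1* -2[10]-1
p2 X@[11]: -1[10]-1 -2[9]+1*
p3 O@[9]: -1[8]-1* -2[7]-1
p4 X@[8]: -1[7]-1 -2[6]+1*
p5 O@[6]: -1[5]-1* -2[4]-1
p6 X@[5]: -1[4]-1 -2[3]+1*
p7 O@[3]: -1[2]-1* -2[1]-1
p8 X@[2]: -1[1]-1 -2[0]+1*
p9 O@[0] terminal -1; root [12] d12
suppose O passes — search the same position with X to move:
pass> p1 X@[12]: -1[11]-1* -2[10]-1
pass> p2 O@[11]: -1[10]-1 -2[9]+1*
pass> p3 X@[9]: -1[8]-1* -2[7]-1
pass> p4 O@[8]: -1[7]-1 -2[6]+1*
pass> p5 X@[6]: -1[5]-1* -2[4]-1
pass> p6 O@[5]: -1[4]-1 -2[3]+1*
pass> p7 X@[3]: -1[2]-1* -2[1]-1
pass> p8 O@[2]: -1[1]-1 -2[0]+1*
pass> p9 X@[0] terminal -1; root [12] d12
for O: play -1, pass +1

zugzwang(12, O) = True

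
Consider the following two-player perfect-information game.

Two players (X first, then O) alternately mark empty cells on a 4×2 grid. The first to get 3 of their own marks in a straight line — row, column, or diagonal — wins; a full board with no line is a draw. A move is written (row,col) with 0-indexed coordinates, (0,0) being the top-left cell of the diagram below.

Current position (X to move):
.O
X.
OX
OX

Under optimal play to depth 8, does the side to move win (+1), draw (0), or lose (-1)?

value(.O/X./OX/OX, X) = +1

ply 1, X at .O/X./OX/OX | (0,0)=+0→XO/X./OX/OX; (1,1)=+1→.O/XX/OX/OX*
ply 2: .O/XX/OX/OX is terminal -1 (O); from .O/X./OX/OX depth 8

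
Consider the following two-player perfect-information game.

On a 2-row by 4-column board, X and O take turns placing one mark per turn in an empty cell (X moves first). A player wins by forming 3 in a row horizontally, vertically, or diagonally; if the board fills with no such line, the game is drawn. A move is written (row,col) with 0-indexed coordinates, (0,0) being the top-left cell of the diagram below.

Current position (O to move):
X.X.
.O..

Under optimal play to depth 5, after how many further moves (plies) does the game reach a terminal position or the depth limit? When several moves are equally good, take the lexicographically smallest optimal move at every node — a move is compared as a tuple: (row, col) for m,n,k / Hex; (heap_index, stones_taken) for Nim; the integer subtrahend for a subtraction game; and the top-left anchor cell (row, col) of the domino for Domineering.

PV length from [X.X./.O..]: 5 plies

p1 O@[X.X./.O..]: (0,1)[XOX./.O..]+0* (0,3)[X.XO/.O..]-1 (1,0)[X.X./OO..]-1 (1,2)[X.X./.OO.]-1 (1,3)[X.X./.O.O]-1
p2 X@[XOX./.O..]: (0,3)[XOXX/.O..]-1 (1,0)[XOX./XO..]+0* (1,2)[XOX./.OX.]+0 (1,3)[XOX./.O.X]+0
p3 O@[XOX./XO..]: (0,3)[XOXO/XO..]+0* (1,2)[XOX./XOO.]+0 (1,3)[XOX./XO.O]+0
p4 X@[XOXO/XO..]: (1,2)[XOXO/XOX.]+0* (1,3)[XOXO/XO.X]+0
p5 O@[XOXO/XOX.]: (1,3)[XOXO/XOXO]+0*
p6 X@[XOXO/XOXO] terminal +0; root [X.X./.O..] d5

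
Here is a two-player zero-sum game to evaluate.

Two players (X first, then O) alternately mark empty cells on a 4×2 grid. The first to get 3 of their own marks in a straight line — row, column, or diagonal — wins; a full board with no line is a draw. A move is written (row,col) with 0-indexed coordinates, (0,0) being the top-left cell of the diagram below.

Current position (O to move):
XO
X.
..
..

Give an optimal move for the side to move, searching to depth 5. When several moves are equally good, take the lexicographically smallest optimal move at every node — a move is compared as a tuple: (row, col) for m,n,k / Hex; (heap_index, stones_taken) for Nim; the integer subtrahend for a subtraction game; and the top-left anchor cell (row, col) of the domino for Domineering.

[XO/X./../..] O move#1: (1,1):-1/XO/XO/../.., (2,0):+0/XO/X./O./..*, (2,1):-1/XO/X./.O/.., (3,0):-1/XO/X./../O., (3,1):-1/XO/X./../.O
[XO/X./O./..] X move#2: (1,1):+0/XO/XX/O./..*, (2,1):+0/XO/X./OX/.., (3,0):+0/XO/X./O./X., (3,1):+0/XO/X./O./.X
[XO/XX/O./..] O move#3: (2,1):+0/XO/XX/OO/..*, (3,0):+0/XO/XX/O./O., (3,1):+0/XO/XX/O./.O
[XO/XX/OO/..] X move#4: (3,0):+0/XO/XX/OO/X.*, (3,1):+0/XO/XX/OO/.X
[XO/XX/OO/X.] O move#5: (3,1):+0/XO/XX/OO/XO*
[XO/XX/OO/XO] end (terminal +0, X#6); searched XO/X./../.. to 5

O's best at [XO/X./../..]: (2,0)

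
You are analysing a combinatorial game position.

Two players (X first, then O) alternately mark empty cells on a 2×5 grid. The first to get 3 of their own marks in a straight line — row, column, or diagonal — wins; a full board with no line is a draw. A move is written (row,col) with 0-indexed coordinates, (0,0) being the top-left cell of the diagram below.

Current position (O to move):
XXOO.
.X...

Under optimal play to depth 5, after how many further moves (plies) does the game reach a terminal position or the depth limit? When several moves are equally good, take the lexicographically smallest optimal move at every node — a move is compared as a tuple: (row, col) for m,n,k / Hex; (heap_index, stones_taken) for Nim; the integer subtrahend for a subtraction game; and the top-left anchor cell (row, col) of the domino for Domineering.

PV length from [XXOO./.X...]: 1 ply

p1 O@[XXOO./.X...]: (0,4)[XXOOO/.X...]+1* (1,0)[XXOO./OX...]+0 (1,2)[XXOO./.XO..]+0 (1,3)[XXOO./.X.O.]+0 (1,4)[XXOO./.X..O]+0
p2 X@[XXOOO/.X...] terminal -1; root [XXOO./.X...] d5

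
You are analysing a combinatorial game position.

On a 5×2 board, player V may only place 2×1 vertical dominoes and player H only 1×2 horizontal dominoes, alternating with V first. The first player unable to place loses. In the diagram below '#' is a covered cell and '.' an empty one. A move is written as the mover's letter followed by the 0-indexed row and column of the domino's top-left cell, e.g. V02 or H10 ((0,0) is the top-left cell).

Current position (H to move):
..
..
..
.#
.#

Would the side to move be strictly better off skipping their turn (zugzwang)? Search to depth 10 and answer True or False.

p1 H@[../../../.#/.#]: H00[##/../../.#/.#]-1 H10[../##/../.#/.#]+1* H20[../../##/.#/.#]-1
p2 V@[../##/../.#/.#]: V20[../##/#./##/.#]-1* V30[../##/../##/##]-1
p3 H@[../##/#./##/.#]: H00[##/##/#./##/.#]+1*
p4 V@[##/##/#./##/.#] terminal -1; root [../../../.#/.#] d10
if H skipped the turn, V would face:
~ p1 V@[../../../.#/.#]: V00[#./#./../.#/.#]+1* V01[.#/.#/../.#/.#]+1 V10[../#./#./.#/.#]+1 V11[../.#/.#/.#/.#]+1 V20[../../#./##/.#]-1 V30[../../../##/##]-1
~ p2 H@[#./#./../.#/.#]: H20[#./#./##/.#/.#]-1*
~ p3 V@[#./#./##/.#/.#]: V01[##/##/##/.#/.#]+1* V30[#./#./##/##/##]+1
~ p4 H@[##/##/##/.#/.#] terminal -1; root [../../../.#/.#] d10
compare (H): move=+1 vs pass=-1

zugzwang(../../../.#/.#, H) = False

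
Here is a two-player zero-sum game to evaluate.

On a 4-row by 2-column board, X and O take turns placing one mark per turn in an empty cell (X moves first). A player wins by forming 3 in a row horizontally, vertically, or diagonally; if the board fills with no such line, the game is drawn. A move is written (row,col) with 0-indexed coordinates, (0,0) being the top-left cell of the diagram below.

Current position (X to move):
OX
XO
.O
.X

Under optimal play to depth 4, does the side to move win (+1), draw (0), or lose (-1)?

p1 X@[OX/XO/.O/.X]: (2,0)[OX/XO/XO/.X]+0* (3,0)[OX/XO/.O/XX]+0
p2 O@[OX/XO/XO/.X]: (3,0)[OX/XO/XO/OX]+0*
p3 X@[OX/XO/XO/OX] terminal +0; root [OX/XO/.O/.X] d4

value(OX/XO/.O/.X, X) = 0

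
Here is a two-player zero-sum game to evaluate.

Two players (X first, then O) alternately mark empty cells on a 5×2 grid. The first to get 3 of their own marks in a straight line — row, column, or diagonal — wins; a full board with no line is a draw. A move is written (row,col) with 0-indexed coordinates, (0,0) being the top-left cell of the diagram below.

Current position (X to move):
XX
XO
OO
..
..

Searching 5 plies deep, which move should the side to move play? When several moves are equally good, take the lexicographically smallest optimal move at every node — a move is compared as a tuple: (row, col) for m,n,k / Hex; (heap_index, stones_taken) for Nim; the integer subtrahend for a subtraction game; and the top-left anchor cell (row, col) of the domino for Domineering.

X's best at [XX/XO/OO/../..]: (3,1)

p1 X@[XX/XO/OO/../..]: (3,0)[XX/XO/OO/X./..]-1 (3,1)[XX/XO/OO/.X/..]+0* (4,0)[XX/XO/OO/../X.]-1 (4,1)[XX/XO/OO/../.X]-1
p2 O@[XX/XO/OO/.X/..]: (3,0)[XX/XO/OO/OX/..]+0* (4,0)[XX/XO/OO/.X/O.]+0 (4,1)[XX/XO/OO/.X/.O]+0
p3 X@[XX/XO/OO/OX/..]: (4,0)[XX/XO/OO/OX/X.]+0* (4,1)[XX/XO/OO/OX/.X]-1
p4 O@[XX/XO/OO/OX/X.]: (4,1)[XX/XO/OO/OX/XO]+0*
p5 X@[XX/XO/OO/OX/XO] terminal +0; root [XX/XO/OO/../..] d5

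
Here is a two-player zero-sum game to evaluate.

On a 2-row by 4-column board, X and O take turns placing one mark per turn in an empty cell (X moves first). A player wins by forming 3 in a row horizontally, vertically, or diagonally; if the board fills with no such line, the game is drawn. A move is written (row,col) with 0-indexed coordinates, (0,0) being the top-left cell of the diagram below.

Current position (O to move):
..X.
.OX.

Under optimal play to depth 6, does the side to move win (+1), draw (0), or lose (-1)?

ply 1, O at ..X./.OX. | (0,0)=+0→O.X./.OX.*; (0,1)=+0→.OX./.OX.; (0,3)=+0→..XO/.OX.; (1,0)=-1→..X./OOX.; (1,3)=-1→..X./.OXO
ply 2, X at O.X./.OX. | (0,1)=+0→OXX./.OX.*; (0,3)=+0→O.XX/.OX.; (1,0)=+0→O.X./XOX.; (1,3)=+0→O.X./.OXX
ply 3, O at OXX./.OX. | (0,3)=+0→OXXO/.OX.*; (1,0)=-1→OXX./OOX.; (1,3)=-1→OXX./.OXO
ply 4, X at OXXO/.OX. | (1,0)=+0→OXXO/XOX.*; (1,3)=+0→OXXO/.OXX
ply 5, O at OXXO/XOX. | (1,3)=+0→OXXO/XOXO*
ply 6: OXXO/XOXO is terminal +0 (X); from ..X./.OX. depth 6

value(..X./.OX., O) = 0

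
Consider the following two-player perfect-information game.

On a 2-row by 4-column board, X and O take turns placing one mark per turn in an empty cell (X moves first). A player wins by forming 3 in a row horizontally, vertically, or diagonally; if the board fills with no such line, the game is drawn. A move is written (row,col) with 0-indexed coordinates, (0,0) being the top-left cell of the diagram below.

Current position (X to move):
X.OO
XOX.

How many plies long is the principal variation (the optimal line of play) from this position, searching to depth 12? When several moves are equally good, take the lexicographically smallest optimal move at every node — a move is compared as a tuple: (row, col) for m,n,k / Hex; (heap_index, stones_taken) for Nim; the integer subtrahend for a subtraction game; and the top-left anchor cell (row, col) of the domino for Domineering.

p1 X@[X.OO/XOX.]: (0,1)[XXOO/XOX.]+0* (1,3)[X.OO/XOXX]-1
p2 O@[XXOO/XOX.]: (1,3)[XXOO/XOXO]+0*
p3 X@[XXOO/XOXO] terminal +0; root [X.OO/XOX.] d12

PV length from [X.OO/XOX.]: 2 plies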